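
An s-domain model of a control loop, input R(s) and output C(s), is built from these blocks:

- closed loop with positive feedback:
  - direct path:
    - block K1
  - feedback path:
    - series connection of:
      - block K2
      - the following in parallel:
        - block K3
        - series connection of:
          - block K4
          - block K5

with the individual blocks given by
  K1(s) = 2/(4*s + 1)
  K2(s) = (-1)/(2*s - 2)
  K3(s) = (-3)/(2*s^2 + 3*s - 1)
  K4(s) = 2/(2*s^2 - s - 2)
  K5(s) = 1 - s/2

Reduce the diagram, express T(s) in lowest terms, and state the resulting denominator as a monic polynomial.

First reduce the diagram to T(s).

Step 1 - series reduction of K4, K5, giving (2 - s)/(2*s^2 - s - 2)
Step 2 - sum the parallel branches K3, (K4*K5), giving (-2*s^3 - 5*s^2 + 10*s + 4)/(4*s^4 + 4*s^3 - 9*s^2 - 5*s + 2)
Step 3 - series reduction of K2, (K3+(K4*K5)), giving (2*s^3 + 5*s^2 - 10*s - 4)/(8*s^5 - 26*s^3 + 8*s^2 + 14*s - 4)
Step 4 - apply the feedback formula to K1, (K2*(K3+(K4*K5))), giving (8*s^5 - 26*s^3 + 8*s^2 + 14*s - 4)/(16*s^6 + 4*s^5 - 52*s^4 + s^3 + 27*s^2 + 9*s + 2)
No further cancellation is possible in the step-4 result, so that is T(s). Its denominator becomes monic after dividing by the leading coefficient 16.

Answer: s^6 + s^5/4 - 13*s^4/4 + s^3/16 + 27*s^2/16 + 9*s/16 + 1/8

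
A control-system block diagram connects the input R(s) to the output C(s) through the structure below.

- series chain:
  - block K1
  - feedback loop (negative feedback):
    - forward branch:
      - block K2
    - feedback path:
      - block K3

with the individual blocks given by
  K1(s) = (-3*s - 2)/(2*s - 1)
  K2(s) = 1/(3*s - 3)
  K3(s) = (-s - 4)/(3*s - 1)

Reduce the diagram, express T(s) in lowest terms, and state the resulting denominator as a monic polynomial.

Step 1. close the feedback loop around K2, K3 = (3*s - 1)/(9*s^2 - 13*s - 1)
Step 2. combine K1, [K2/(1+K2*K3)] in series = (-9*s^2 - 3*s + 2)/(18*s^3 - 35*s^2 + 11*s + 1)
The result of step 2 is T(s) in lowest terms. Its denominator has leading coefficient 18; dividing the denominator through by 18 makes it monic.

Hence the answer: s^3 - 35*s^2/18 + 11*s/18 + 1/18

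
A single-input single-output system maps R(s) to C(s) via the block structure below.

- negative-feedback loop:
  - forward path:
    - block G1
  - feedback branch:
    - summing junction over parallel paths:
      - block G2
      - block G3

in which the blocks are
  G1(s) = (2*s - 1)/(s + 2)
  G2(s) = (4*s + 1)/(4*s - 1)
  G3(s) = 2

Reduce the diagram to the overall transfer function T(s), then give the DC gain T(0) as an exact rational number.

Step 1: add G2, G3 (parallel), giving (12*s - 1)/(4*s - 1)
Step 2: apply the feedback formula to G1, (G2+G3), giving (8*s^2 - 6*s + 1)/(28*s^2 - 7*s - 1)
That last expression is T(s); at s = 0 only the constant terms survive, so T(0) = 1/(-1) = -1.

Answer: -1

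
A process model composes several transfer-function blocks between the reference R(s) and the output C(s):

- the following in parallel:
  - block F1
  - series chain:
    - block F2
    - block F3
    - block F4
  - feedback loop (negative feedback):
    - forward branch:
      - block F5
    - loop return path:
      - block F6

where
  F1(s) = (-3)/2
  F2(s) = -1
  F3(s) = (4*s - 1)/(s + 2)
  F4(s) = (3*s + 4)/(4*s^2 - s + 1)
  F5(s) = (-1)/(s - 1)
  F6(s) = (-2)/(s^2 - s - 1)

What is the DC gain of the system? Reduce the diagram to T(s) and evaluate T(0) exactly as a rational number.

Reducing step by step:

(1) cascade F2, F3, F4; result (-12*s^2 - 13*s + 4)/(4*s^3 + 7*s^2 - s + 2)
(2) apply the feedback formula to F5, F6; result (-s^2 + s + 1)/(s^3 - 2*s^2 + 3)
(3) add F1, (F2*F3*F4), [F5/(1+F5*F6)] (parallel); result (-12*s^6 - 29*s^5 + 61*s^4 + 36*s^3 - 131*s^2 - 67*s + 10)/(8*s^6 - 2*s^5 - 30*s^4 + 32*s^3 + 34*s^2 - 6*s + 12)
Evaluating the step-3 result (the overall T(s)) at s = 0 gives T(0) = 10/12 = 5/6.

Answer: 5/6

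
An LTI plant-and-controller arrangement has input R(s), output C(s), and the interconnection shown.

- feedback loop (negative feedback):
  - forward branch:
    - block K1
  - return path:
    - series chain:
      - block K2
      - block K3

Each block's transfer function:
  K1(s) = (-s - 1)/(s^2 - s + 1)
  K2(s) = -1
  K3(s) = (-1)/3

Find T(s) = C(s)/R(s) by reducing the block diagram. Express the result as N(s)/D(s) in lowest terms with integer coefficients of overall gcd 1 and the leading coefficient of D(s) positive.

Step 1. reduce the series chain K2, K3 -> 1/3
Step 2. reduce the feedback loop with forward K1 and return (K2*K3), giving the overall T(s)

Therefore the answer is (-3*s - 3)/(3*s^2 - 4*s + 2).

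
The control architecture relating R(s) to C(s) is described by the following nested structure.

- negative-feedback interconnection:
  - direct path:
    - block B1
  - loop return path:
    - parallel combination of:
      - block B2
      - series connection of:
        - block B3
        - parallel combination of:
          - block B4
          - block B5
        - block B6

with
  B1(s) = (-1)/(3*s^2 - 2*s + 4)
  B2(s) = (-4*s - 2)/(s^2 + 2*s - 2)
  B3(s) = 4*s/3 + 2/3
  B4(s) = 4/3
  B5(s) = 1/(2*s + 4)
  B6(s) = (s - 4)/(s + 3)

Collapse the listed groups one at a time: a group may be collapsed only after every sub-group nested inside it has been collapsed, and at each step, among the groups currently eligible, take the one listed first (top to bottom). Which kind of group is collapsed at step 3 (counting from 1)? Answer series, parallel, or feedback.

Answer: parallel

Working:
Step 1: sum the parallel branches B4, B5
Step 2: multiply B3, (B4+B5), B6 (series)
Step 3: parallel reduction of B2, (B3*(B4+B5)*B6)
Step 4: reduce the feedback loop with forward B1 and return (B2+(B3*(B4+B5)*B6))
So the answer for step 3 is parallel.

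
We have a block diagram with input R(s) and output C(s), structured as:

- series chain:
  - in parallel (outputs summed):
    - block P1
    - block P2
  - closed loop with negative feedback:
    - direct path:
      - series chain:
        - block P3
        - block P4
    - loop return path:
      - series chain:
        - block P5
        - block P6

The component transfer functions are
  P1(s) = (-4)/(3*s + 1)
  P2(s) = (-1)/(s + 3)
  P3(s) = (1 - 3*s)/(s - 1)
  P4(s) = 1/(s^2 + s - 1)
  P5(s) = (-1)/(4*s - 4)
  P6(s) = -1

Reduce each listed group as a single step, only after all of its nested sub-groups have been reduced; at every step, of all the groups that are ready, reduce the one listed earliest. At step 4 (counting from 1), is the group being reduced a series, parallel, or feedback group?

Answer: feedback

Working:
1. combine P1, P2 in parallel
2. series reduction of P3, P4
3. series reduction of P5, P6
4. feedback reduction of (P3*P4), (P5*P6)
5. reduce the series chain (P1+P2), [(P3*P4)/(1+(P3*P4)*(P5*P6))]
At step 4 the group reduced is feedback.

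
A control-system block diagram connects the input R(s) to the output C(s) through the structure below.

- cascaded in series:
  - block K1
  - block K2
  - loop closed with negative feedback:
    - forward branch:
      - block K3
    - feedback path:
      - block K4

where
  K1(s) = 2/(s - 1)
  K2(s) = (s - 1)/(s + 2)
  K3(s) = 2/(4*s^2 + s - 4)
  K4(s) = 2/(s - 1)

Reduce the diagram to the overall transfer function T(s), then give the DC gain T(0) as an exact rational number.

First reduce the diagram to T(s).

Step 1: reduce the feedback loop with forward K3 and return K4: (2*s - 2)/(4*s^3 - 3*s^2 - 5*s + 8)
Step 2: multiply K1, K2, [K3/(1+K3*K4)] (series): (4*s - 4)/(4*s^4 + 5*s^3 - 11*s^2 - 2*s + 16)
DC gain: substitute s = 0 into T(s) from step 2: T(0) = -4/16 = -1/4.

Answer: -1/4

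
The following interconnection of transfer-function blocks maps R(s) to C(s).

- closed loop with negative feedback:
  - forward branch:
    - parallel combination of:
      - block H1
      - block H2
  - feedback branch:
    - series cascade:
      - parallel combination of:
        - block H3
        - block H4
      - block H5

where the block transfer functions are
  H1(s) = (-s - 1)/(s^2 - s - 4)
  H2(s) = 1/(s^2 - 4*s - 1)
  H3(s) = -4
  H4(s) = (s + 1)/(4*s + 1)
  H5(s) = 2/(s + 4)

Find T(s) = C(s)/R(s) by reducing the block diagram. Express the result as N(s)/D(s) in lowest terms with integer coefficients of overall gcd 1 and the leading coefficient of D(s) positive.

Step 1. add H1, H2 (parallel) -> (-s^3 + 4*s^2 + 4*s - 3)/(s^4 - 5*s^3 - s^2 + 17*s + 4)
Step 2. parallel reduction of H3, H4 -> (-15*s - 3)/(4*s + 1)
Step 3. cascade (H3+H4), H5 -> (-30*s - 6)/(4*s^2 + 17*s + 4)
Step 4. reduce the feedback loop with forward (H1+H2) and return ((H3+H4)*H5) - this is the overall T(s), already in the required normalized form

Hence the answer: (-4*s^5 - s^4 + 80*s^3 + 72*s^2 - 35*s - 12)/(4*s^6 - 3*s^5 - 55*s^4 - 83*s^3 + 157*s^2 + 202*s + 34)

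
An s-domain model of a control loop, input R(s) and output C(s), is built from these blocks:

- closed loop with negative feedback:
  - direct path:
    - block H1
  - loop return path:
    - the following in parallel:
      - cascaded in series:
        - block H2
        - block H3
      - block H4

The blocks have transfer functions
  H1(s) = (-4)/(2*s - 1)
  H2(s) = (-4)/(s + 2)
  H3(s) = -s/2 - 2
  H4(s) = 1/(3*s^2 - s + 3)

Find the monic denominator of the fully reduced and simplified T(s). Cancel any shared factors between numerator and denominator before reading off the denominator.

Step 1 - multiply H2, H3 (series), giving (2*s + 8)/(s + 2)
Step 2 - sum the parallel branches (H2*H3), H4, giving (6*s^3 + 22*s^2 - s + 26)/(3*s^3 + 5*s^2 + s + 6)
Step 3 - reduce the feedback loop with forward H1 and return ((H2*H3)+H4), giving (-12*s^3 - 20*s^2 - 4*s - 24)/(6*s^4 - 17*s^3 - 91*s^2 + 15*s - 110)
No further cancellation is possible in the step-3 result, so that is T(s). Its denominator becomes monic after dividing by the leading coefficient 6.

Hence the answer: s^4 - 17*s^3/6 - 91*s^2/6 + 5*s/2 - 55/3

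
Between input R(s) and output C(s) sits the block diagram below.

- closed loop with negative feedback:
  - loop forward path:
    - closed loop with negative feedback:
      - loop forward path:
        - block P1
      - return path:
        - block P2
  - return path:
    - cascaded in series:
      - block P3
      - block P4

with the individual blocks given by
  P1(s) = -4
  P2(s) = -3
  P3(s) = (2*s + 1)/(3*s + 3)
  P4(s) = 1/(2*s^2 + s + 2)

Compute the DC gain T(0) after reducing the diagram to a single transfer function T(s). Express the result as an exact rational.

1. feedback reduction of P1, P2, giving (-4)/13
2. combine P3, P4 in series, giving (2*s + 1)/(6*s^3 + 9*s^2 + 9*s + 6)
3. collapse the loop ([P1/(1+P1*P2)] forward, (P3*P4) return), giving (-24*s^3 - 36*s^2 - 36*s - 24)/(78*s^3 + 117*s^2 + 109*s + 74)
DC gain: substitute s = 0 into T(s) from step 3: T(0) = -24/74 = -12/37.

Final answer: -12/37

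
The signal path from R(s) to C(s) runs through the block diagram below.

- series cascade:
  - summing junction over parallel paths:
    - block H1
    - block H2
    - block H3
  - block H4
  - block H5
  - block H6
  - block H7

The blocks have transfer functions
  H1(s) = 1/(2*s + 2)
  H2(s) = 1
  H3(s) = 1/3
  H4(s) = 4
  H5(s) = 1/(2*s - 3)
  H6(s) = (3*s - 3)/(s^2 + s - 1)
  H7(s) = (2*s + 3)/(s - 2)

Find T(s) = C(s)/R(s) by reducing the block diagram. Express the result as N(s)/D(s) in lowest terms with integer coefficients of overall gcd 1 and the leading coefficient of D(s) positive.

The answer is (32*s^3 + 60*s^2 - 26*s - 66)/(2*s^5 - 3*s^4 - 8*s^3 + 10*s^2 + 7*s - 6).

Reasoning:
Step 1: parallel reduction of H1, H2, H3, giving (8*s + 11)/(6*s + 6)
Step 2: multiply (H1+H2+H3), H4, H5, H6, H7 (series) - this is the overall T(s), already in the required normalized form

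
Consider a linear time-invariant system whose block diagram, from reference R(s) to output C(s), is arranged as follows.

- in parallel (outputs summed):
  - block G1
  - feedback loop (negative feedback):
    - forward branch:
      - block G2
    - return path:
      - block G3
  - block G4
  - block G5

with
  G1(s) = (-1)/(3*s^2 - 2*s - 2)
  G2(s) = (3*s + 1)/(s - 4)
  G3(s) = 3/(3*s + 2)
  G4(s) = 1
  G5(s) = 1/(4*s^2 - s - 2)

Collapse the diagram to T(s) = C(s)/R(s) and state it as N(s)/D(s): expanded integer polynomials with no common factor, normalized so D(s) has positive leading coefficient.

The answer is (144*s^6 - 36*s^5 - 271*s^4 + 7*s^3 + 138*s^2 + 19*s - 12)/(36*s^6 - 45*s^5 - 85*s^4 + 85*s^3 + 66*s^2 - 34*s - 20).

Reasoning:
1. collapse the loop (G2 forward, G3 return) -> (9*s^2 + 9*s + 2)/(3*s^2 - s - 5)
2. add G1, [G2/(1+G2*G3)], G4, G5 (parallel), giving the overall T(s)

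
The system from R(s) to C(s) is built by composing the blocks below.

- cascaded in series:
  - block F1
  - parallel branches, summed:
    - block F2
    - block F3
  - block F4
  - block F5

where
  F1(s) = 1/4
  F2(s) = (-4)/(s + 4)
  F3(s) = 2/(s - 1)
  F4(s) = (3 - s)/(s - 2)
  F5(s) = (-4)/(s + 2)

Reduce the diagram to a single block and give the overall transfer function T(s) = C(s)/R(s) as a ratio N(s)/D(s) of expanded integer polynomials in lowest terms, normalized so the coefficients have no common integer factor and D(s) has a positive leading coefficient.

The answer is (-2*s^2 + 18*s - 36)/(s^4 + 3*s^3 - 8*s^2 - 12*s + 16).

Reasoning:
Step 1. combine F2, F3 in parallel: (12 - 2*s)/(s^2 + 3*s - 4)
Step 2. reduce the series chain F1, (F2+F3), F4, F5 - this is the overall T(s), already in the required normalized form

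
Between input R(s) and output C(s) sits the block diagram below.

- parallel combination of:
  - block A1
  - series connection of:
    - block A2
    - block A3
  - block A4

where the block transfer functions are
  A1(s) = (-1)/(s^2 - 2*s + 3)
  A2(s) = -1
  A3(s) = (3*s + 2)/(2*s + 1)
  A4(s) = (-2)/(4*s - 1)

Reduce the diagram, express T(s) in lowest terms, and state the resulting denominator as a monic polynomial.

The answer is s^4 - 7*s^3/4 + 19*s^2/8 + s - 3/8.

Reasoning:
(1) reduce the series chain A2, A3 = (-3*s - 2)/(2*s + 1)
(2) add A1, (A2*A3), A4 (parallel) = (-12*s^4 + 15*s^3 - 26*s^2 - 29*s + 1)/(8*s^4 - 14*s^3 + 19*s^2 + 8*s - 3)
That last expression is T(s), already simplified. Scaling its denominator by 1/8 (the reciprocal of the leading coefficient) yields the monic denominator.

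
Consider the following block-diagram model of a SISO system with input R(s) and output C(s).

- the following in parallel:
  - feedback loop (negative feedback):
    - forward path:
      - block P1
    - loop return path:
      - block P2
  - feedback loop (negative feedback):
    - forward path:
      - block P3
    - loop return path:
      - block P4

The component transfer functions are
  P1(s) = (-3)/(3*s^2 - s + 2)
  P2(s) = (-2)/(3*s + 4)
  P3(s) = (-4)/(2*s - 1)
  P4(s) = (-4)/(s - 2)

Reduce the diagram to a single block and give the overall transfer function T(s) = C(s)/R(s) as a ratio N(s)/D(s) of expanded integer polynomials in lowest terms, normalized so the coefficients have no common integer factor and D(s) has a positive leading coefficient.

Step 1: feedback reduction of P1, P2, giving (-9*s - 12)/(9*s^3 + 9*s^2 + 2*s + 14)
Step 2: apply the feedback formula to P3, P4, giving (8 - 4*s)/(2*s^2 - 5*s + 18)
Step 3: parallel reduction of [P1/(1+P1*P2)], [P3/(1+P3*P4)] - this is the overall T(s), already in the required normalized form

Answer: (-36*s^4 + 18*s^3 + 85*s^2 - 142*s - 104)/(18*s^5 - 27*s^4 + 121*s^3 + 180*s^2 - 34*s + 252)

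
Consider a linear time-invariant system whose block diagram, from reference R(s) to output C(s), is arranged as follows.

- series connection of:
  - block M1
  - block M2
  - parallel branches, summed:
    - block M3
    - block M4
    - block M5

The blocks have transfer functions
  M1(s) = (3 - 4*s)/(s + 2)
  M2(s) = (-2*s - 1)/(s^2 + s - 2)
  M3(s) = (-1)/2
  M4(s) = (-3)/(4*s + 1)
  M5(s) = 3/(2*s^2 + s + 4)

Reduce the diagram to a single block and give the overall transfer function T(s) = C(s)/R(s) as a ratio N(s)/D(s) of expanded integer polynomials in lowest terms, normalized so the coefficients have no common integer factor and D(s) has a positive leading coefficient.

Reducing step by step:

1. parallel reduction of M3, M4, M5, giving (-8*s^3 - 18*s^2 + s - 22)/(16*s^3 + 12*s^2 + 34*s + 8)
2. combine M1, M2, (M3+M4+M5) in series: this yields T(s), and no further normalization is needed

Answer: (-64*s^5 - 128*s^4 + 68*s^3 - 124*s^2 + 41*s + 66)/(16*s^6 + 60*s^5 + 70*s^4 + 46*s^3 - 24*s^2 - 136*s - 32)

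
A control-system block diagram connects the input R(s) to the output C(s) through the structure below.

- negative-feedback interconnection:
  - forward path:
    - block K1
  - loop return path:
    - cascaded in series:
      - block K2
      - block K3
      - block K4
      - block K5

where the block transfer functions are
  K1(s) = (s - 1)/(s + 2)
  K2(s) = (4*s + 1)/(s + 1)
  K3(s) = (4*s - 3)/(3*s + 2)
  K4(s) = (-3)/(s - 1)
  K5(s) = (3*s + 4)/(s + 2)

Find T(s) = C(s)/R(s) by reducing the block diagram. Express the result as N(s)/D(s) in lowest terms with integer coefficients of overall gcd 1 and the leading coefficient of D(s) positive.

[1] series reduction of K2, K3, K4, K5 gives (-144*s^3 - 120*s^2 + 123*s + 36)/(3*s^4 + 8*s^3 + s^2 - 8*s - 4)
[2] collapse the loop (K1 forward, (K2*K3*K4*K5) return); the result is T(s) itself (integer coefficients, no common factor, positive leading denominator coefficient)

Final answer: (3*s^4 + 8*s^3 + s^2 - 8*s - 4)/(3*s^4 - 127*s^3 - 86*s^2 + 151*s + 44)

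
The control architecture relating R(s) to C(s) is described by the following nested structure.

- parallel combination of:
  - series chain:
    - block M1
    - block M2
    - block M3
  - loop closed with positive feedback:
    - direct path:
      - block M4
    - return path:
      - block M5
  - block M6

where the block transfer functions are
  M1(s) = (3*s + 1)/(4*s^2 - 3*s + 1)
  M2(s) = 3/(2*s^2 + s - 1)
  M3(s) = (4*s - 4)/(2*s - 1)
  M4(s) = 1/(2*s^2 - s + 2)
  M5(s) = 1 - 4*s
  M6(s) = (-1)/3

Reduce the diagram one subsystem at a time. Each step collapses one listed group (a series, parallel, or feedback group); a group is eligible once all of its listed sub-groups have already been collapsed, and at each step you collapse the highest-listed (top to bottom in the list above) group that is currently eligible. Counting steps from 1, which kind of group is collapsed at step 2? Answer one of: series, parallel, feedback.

Answer: feedback

Working:
Step 1. multiply M1, M2, M3 (series)
Step 2. reduce the feedback loop with forward M4 and return M5
Step 3. combine (M1*M2*M3), [M4/(1-M4*M5)], M6 in parallel
The group at step 2 is a feedback group.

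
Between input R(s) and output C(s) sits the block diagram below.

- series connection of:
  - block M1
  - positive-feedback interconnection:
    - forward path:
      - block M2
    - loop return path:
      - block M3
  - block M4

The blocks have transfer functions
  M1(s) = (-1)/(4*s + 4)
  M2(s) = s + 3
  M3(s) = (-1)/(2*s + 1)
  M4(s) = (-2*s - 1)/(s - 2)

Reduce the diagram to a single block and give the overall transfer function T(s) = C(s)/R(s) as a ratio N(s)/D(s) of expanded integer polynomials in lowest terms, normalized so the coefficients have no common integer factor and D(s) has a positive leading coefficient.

First reduce the diagram to T(s).

(1) feedback reduction of M2, M3 -> (2*s^2 + 7*s + 3)/(3*s + 4)
(2) cascade M1, [M2/(1-M2*M3)], M4; the result is T(s) itself (integer coefficients, no common factor, positive leading denominator coefficient)

Answer: (4*s^3 + 16*s^2 + 13*s + 3)/(12*s^3 + 4*s^2 - 40*s - 32)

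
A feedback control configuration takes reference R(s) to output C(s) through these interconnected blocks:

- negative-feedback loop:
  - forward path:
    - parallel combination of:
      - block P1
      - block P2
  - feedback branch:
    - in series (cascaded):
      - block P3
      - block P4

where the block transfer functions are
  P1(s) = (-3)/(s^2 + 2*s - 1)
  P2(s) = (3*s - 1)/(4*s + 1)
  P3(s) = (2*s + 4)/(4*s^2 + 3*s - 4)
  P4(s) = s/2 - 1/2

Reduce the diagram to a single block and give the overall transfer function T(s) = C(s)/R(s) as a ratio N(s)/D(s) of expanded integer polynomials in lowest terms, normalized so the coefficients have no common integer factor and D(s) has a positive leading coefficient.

The answer is (12*s^5 + 29*s^4 - 65*s^3 - 79*s^2 + 62*s + 8)/(19*s^5 + 56*s^4 - 15*s^3 - 75*s^2 + 37*s + 8).

Reasoning:
Step 1 - parallel reduction of P1, P2 = (3*s^3 + 5*s^2 - 17*s - 2)/(4*s^3 + 9*s^2 - 2*s - 1)
Step 2 - combine P3, P4 in series = (s^2 + s - 2)/(4*s^2 + 3*s - 4)
Step 3 - apply the feedback formula to (P1+P2), (P3*P4); the result is T(s) itself (integer coefficients, no common factor, positive leading denominator coefficient)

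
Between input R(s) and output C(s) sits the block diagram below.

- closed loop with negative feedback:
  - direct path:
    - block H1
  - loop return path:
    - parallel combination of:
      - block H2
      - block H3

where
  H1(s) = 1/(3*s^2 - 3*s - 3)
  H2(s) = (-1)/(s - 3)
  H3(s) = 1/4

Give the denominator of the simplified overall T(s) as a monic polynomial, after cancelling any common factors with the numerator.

Step 1. parallel reduction of H2, H3 = (s - 7)/(4*s - 12)
Step 2. feedback reduction of H1, (H2+H3) = (4*s - 12)/(12*s^3 - 48*s^2 + 25*s + 29)
No further cancellation is possible in the step-2 result, so that is T(s). Its denominator becomes monic after dividing by the leading coefficient 12.

Hence the answer: s^3 - 4*s^2 + 25*s/12 + 29/12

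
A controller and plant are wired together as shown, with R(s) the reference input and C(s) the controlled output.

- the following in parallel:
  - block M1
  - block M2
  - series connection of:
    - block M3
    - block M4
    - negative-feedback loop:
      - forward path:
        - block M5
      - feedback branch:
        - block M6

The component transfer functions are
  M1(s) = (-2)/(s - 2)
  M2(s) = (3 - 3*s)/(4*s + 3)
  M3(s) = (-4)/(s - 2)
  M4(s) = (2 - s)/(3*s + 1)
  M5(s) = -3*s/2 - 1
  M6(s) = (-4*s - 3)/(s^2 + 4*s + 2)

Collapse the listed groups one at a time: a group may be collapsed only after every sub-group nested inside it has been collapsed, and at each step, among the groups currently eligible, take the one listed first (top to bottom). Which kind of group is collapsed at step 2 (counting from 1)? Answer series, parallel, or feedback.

(1) reduce the feedback loop with forward M5 and return M6
(2) combine M3, M4, [M5/(1+M5*M6)] in series
(3) parallel reduction of M1, M2, (M3*M4*[M5/(1+M5*M6)])
Step 2: series.

Hence the answer: series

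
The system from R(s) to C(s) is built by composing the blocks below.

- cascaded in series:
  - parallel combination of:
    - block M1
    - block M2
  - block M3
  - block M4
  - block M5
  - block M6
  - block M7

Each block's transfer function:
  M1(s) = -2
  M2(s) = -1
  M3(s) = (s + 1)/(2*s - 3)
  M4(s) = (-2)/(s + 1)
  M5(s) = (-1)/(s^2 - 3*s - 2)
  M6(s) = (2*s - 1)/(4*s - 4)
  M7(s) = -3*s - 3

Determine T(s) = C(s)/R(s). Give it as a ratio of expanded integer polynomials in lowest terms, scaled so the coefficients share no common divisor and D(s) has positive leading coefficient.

1. sum the parallel branches M1, M2; result -3
2. cascade (M1+M2), M3, M4, M5, M6, M7, giving the overall T(s)

Hence the answer: (18*s^2 + 9*s - 9)/(4*s^4 - 22*s^3 + 28*s^2 + 2*s - 12)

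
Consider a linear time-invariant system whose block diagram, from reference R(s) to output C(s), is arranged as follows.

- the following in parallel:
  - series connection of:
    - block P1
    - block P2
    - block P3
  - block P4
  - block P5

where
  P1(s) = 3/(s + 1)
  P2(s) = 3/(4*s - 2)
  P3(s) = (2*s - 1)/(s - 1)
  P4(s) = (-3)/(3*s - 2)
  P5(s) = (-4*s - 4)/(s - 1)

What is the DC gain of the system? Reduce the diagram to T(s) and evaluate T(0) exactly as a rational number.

1. cascade P1, P2, P3 gives 9/(2*s^2 - 2)
2. reduce the parallel group (P1*P2*P3), P4, P5 gives (-24*s^3 - 38*s^2 + 35*s + 4)/(6*s^3 - 4*s^2 - 6*s + 4)
Step 2 gives the overall T(s). Then T(0) = 4/4 = 1.

Therefore the answer is 1.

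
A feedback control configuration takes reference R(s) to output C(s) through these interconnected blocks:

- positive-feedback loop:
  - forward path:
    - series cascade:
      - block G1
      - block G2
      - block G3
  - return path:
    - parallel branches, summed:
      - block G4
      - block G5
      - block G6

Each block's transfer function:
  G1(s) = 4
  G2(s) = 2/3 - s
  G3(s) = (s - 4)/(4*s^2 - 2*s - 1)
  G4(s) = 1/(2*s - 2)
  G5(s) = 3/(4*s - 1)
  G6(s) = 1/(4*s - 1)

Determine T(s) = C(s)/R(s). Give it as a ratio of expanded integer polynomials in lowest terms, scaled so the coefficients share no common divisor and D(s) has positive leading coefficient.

(1) combine G1, G2, G3 in series -> (-12*s^2 + 56*s - 32)/(12*s^2 - 6*s - 3)
(2) parallel reduction of G4, G5, G6 -> (12*s - 9)/(8*s^2 - 10*s + 2)
(3) reduce the feedback loop with forward (G1*G2*G3) and return (G4+G5+G6), which is the overall transfer function T(s) = C(s)/R(s) in lowest terms

Answer: (-48*s^4 + 284*s^3 - 420*s^2 + 216*s - 32)/(48*s^4 - 12*s^3 - 360*s^2 + 453*s - 147)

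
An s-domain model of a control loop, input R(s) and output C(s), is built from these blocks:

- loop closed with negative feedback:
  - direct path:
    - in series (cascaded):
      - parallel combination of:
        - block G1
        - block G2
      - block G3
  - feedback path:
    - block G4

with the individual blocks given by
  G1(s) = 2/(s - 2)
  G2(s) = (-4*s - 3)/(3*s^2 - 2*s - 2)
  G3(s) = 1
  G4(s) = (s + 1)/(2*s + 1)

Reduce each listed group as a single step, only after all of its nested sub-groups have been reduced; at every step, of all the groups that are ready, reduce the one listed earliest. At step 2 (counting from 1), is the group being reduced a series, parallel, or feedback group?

1. add G1, G2 (parallel)
2. combine (G1+G2), G3 in series
3. reduce the feedback loop with forward ((G1+G2)*G3) and return G4
Step 2: series.

Answer: series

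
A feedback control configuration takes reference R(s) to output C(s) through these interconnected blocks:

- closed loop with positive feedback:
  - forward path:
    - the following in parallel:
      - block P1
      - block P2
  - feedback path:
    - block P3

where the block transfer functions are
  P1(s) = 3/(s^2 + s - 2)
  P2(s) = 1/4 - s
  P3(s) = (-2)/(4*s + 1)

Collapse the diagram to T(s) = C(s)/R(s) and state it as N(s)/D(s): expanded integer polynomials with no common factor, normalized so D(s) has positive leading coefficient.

Step 1. parallel reduction of P1, P2, giving (-4*s^3 - 3*s^2 + 9*s + 10)/(4*s^2 + 4*s - 8)
Step 2. reduce the feedback loop with forward (P1+P2) and return P3 - this is the overall T(s), already in the required normalized form

Therefore the answer is (-16*s^4 - 16*s^3 + 33*s^2 + 49*s + 10)/(8*s^3 + 14*s^2 - 10*s + 12).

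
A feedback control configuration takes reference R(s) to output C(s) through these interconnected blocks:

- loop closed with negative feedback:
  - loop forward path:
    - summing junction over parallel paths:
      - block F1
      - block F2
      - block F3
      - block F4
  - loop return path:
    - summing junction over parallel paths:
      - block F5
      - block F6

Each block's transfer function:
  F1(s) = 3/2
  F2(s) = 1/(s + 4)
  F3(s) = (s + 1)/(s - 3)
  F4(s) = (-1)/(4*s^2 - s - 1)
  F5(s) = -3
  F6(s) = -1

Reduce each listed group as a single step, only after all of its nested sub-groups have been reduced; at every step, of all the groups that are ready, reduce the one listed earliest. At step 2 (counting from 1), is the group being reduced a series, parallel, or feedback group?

Step 1 - reduce the parallel group F1, F2, F3, F4
Step 2 - sum the parallel branches F5, F6
Step 3 - feedback reduction of (F1+F2+F3+F4), (F5+F6)
Step 2 collapses a parallel group.

Hence the answer: parallel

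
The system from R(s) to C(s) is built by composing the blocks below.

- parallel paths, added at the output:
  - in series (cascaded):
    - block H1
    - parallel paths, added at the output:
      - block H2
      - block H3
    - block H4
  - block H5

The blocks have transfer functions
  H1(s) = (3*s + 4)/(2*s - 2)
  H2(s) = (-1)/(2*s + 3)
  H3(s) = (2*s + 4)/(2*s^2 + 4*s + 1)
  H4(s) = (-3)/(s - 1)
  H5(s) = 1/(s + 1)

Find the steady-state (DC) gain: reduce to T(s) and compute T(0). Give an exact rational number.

(1) add H2, H3 (parallel) = (2*s^2 + 10*s + 11)/(4*s^3 + 14*s^2 + 14*s + 3)
(2) cascade H1, (H2+H3), H4 = (-18*s^3 - 114*s^2 - 219*s - 132)/(8*s^5 + 12*s^4 - 20*s^3 - 22*s^2 + 16*s + 6)
(3) sum the parallel branches (H1*(H2+H3)*H4), H5 = (8*s^5 - 6*s^4 - 152*s^3 - 355*s^2 - 335*s - 126)/(8*s^6 + 20*s^5 - 8*s^4 - 42*s^3 - 6*s^2 + 22*s + 6)
That last expression is T(s); at s = 0 only the constant terms survive, so T(0) = -126/6 = -21.

Therefore the answer is -21.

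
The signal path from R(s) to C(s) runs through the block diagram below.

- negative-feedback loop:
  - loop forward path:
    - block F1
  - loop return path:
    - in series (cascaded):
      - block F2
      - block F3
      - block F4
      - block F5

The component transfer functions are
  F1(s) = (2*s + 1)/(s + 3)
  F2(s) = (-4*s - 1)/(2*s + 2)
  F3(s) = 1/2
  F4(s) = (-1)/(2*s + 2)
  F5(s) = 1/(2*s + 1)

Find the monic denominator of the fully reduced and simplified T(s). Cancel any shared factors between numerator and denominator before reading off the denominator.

The answer is s^3 + 5*s^2 + 15*s/2 + 25/8.

Reasoning:
Step 1. cascade F2, F3, F4, F5 -> (4*s + 1)/(16*s^3 + 40*s^2 + 32*s + 8)
Step 2. apply the feedback formula to F1, (F2*F3*F4*F5) -> (16*s^3 + 40*s^2 + 32*s + 8)/(8*s^3 + 40*s^2 + 60*s + 25)
Step 2 gives the fully reduced T(s), with no common factor left to cancel. The denominator's leading coefficient is 8, so divide each of its coefficients by 8 to get the monic form.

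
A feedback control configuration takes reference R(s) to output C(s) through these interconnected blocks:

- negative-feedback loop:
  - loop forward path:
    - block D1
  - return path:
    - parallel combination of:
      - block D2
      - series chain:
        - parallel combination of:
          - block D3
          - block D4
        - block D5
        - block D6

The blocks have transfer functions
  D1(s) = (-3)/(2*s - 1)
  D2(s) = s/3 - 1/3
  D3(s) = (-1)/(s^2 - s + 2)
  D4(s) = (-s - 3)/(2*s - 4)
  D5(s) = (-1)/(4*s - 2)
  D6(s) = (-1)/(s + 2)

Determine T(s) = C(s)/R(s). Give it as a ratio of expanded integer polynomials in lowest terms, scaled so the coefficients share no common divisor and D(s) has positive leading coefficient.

Step 1: parallel reduction of D3, D4 = (-s^3 - 2*s^2 - s - 2)/(2*s^3 - 6*s^2 + 8*s - 8)
Step 2: series reduction of (D3+D4), D5, D6 = (-s^2 - 1)/(8*s^4 - 28*s^3 + 44*s^2 - 48*s + 16)
Step 3: sum the parallel branches D2, ((D3+D4)*D5*D6) = (8*s^5 - 36*s^4 + 72*s^3 - 95*s^2 + 64*s - 19)/(24*s^4 - 84*s^3 + 132*s^2 - 144*s + 48)
Step 4: feedback reduction of D1, (D2+((D3+D4)*D5*D6)), giving the overall T(s)

Final answer: (-24*s^4 + 84*s^3 - 132*s^2 + 144*s - 48)/(8*s^5 - 28*s^4 + 44*s^3 - 45*s^2 + 16*s + 3)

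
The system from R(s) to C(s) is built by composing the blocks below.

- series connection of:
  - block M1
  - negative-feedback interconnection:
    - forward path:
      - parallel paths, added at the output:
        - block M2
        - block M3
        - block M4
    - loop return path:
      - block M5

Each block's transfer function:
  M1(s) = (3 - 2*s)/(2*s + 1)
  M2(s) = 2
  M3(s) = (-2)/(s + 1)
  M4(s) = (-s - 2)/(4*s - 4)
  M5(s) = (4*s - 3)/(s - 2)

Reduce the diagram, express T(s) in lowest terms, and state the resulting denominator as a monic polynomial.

Step 1: parallel reduction of M2, M3, M4; result (7*s^2 - 11*s - 2)/(4*s^2 - 4)
Step 2: reduce the feedback loop with forward (M2+M3+M4) and return M5; result (7*s^3 - 25*s^2 + 20*s + 4)/(32*s^3 - 73*s^2 + 21*s + 14)
Step 3: series reduction of M1, [(M2+M3+M4)/(1+(M2+M3+M4)*M5)]; result (-14*s^4 + 71*s^3 - 115*s^2 + 52*s + 12)/(64*s^4 - 114*s^3 - 31*s^2 + 49*s + 14)
No further cancellation is possible in the step-3 result, so that is T(s). Its denominator becomes monic after dividing by the leading coefficient 64.

Therefore the answer is s^4 - 57*s^3/32 - 31*s^2/64 + 49*s/64 + 7/32.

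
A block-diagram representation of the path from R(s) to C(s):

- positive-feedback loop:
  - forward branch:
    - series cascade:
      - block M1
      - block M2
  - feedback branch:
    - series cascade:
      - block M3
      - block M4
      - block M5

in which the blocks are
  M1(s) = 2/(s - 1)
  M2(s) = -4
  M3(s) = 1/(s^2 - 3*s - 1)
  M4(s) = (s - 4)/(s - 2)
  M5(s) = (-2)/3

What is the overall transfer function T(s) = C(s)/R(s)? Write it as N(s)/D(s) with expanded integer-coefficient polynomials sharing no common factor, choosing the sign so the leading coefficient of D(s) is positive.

(1) cascade M1, M2 -> (-8)/(s - 1)
(2) reduce the series chain M3, M4, M5 -> (8 - 2*s)/(3*s^3 - 15*s^2 + 15*s + 6)
(3) reduce the feedback loop with forward (M1*M2) and return (M3*M4*M5), giving the overall T(s)

Final answer: (-24*s^3 + 120*s^2 - 120*s - 48)/(3*s^4 - 18*s^3 + 30*s^2 - 25*s + 58)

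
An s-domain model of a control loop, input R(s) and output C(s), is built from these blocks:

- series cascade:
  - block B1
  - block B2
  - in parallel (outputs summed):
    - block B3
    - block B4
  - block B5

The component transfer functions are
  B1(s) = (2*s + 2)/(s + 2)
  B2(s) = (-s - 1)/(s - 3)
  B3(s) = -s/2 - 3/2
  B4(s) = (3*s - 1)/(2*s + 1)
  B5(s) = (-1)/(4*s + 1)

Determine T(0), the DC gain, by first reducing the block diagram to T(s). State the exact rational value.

1. parallel reduction of B3, B4; result (-2*s^2 - s - 5)/(4*s + 2)
2. reduce the series chain B1, B2, (B3+B4), B5; result (-2*s^4 - 5*s^3 - 9*s^2 - 11*s - 5)/(8*s^4 - 2*s^3 - 53*s^2 - 37*s - 6)
That last expression is T(s); at s = 0 only the constant terms survive, so T(0) = -5/(-6) = 5/6.

Therefore the answer is 5/6.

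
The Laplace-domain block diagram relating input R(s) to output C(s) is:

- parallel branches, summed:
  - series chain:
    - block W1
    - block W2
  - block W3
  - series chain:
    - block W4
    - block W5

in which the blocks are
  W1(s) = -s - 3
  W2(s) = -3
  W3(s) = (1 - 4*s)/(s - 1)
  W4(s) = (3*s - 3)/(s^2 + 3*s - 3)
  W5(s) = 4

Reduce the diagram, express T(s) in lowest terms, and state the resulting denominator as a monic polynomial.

Step 1 - cascade W1, W2 gives 3*s + 9
Step 2 - series reduction of W4, W5 gives (12*s - 12)/(s^2 + 3*s - 3)
Step 3 - reduce the parallel group (W1*W2), W3, (W4*W5) gives (3*s^4 + 11*s^3 + s^2 - 54*s + 36)/(s^3 + 2*s^2 - 6*s + 3)
Step 3 gives the fully reduced T(s), with no common factor left to cancel. The denominator is already monic (leading coefficient 1).

Hence the answer: s^3 + 2*s^2 - 6*s + 3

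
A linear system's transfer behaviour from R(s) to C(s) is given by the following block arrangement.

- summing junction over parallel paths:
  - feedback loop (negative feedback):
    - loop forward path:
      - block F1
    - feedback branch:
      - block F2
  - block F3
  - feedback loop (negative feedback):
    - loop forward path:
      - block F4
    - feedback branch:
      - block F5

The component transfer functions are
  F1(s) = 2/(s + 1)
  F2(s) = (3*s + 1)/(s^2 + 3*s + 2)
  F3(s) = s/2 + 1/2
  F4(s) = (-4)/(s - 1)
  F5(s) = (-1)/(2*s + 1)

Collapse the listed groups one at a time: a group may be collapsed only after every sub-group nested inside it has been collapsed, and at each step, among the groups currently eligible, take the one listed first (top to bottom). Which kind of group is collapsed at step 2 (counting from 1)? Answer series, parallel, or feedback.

The answer is feedback.

Reasoning:
Step 1: reduce the feedback loop with forward F1 and return F2
Step 2: reduce the feedback loop with forward F4 and return F5
Step 3: add [F1/(1+F1*F2)], F3, [F4/(1+F4*F5)] (parallel)
Step 2: feedback.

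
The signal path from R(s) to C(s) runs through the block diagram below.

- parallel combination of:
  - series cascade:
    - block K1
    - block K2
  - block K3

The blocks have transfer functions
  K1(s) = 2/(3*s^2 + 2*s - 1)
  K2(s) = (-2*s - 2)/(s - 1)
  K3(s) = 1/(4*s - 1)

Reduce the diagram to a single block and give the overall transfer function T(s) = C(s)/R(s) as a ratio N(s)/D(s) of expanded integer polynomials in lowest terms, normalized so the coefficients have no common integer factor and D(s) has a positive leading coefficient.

1. cascade K1, K2 gives (-4)/(3*s^2 - 4*s + 1)
2. parallel reduction of (K1*K2), K3, which is the overall transfer function T(s) = C(s)/R(s) in lowest terms

Therefore the answer is (3*s^2 - 20*s + 5)/(12*s^3 - 19*s^2 + 8*s - 1).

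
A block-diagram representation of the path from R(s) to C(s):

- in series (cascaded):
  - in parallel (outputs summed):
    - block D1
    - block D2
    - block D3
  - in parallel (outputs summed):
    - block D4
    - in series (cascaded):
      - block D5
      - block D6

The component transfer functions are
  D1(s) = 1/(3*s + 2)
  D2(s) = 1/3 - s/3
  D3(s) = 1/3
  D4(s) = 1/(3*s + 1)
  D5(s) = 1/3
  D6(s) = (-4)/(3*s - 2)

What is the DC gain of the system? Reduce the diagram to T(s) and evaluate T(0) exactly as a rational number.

Step 1 - sum the parallel branches D1, D2, D3: (-3*s^2 + 4*s + 7)/(9*s + 6)
Step 2 - multiply D5, D6 (series): (-4)/(9*s - 6)
Step 3 - combine D4, (D5*D6) in parallel: (-3*s - 10)/(27*s^2 - 9*s - 6)
Step 4 - multiply (D1+D2+D3), (D4+(D5*D6)) (series): (9*s^3 + 18*s^2 - 61*s - 70)/(243*s^3 + 81*s^2 - 108*s - 36)
The step-4 result is T(s). Setting s = 0: T(0) = -70/(-36) = 35/18.

Answer: 35/18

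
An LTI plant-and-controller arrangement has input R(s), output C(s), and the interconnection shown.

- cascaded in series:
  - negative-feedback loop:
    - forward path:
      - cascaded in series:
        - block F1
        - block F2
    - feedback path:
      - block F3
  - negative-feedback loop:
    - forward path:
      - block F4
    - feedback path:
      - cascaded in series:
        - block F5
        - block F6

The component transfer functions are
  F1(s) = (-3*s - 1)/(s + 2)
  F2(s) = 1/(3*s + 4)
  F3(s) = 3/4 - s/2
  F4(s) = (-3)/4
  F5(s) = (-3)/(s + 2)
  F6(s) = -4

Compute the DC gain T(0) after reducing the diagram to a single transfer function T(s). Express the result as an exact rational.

Reducing step by step:

Step 1 - multiply F1, F2 (series); result (-3*s - 1)/(3*s^2 + 10*s + 8)
Step 2 - apply the feedback formula to (F1*F2), F3; result (-12*s - 4)/(18*s^2 + 33*s + 29)
Step 3 - multiply F5, F6 (series); result 12/(s + 2)
Step 4 - collapse the loop (F4 forward, (F5*F6) return); result (-3*s - 6)/(4*s - 28)
Step 5 - series reduction of [(F1*F2)/(1+(F1*F2)*F3)], [F4/(1+F4*(F5*F6))]; result (9*s^2 + 21*s + 6)/(18*s^3 - 93*s^2 - 202*s - 203)
Step 5 gives the overall T(s). Then T(0) = 6/(-203) = -6/203.

Answer: -6/203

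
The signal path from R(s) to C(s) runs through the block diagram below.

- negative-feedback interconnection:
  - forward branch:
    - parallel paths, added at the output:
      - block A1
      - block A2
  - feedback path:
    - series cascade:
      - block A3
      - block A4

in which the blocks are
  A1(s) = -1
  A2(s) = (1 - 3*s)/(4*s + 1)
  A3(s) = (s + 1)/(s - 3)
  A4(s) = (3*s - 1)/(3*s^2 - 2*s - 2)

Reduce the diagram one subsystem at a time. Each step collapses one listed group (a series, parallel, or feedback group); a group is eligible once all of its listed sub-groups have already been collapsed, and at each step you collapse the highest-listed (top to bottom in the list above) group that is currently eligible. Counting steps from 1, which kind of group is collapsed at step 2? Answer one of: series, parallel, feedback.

1. sum the parallel branches A1, A2
2. combine A3, A4 in series
3. collapse the loop ((A1+A2) forward, (A3*A4) return)
Step 2 collapses a series group.

Hence the answer: series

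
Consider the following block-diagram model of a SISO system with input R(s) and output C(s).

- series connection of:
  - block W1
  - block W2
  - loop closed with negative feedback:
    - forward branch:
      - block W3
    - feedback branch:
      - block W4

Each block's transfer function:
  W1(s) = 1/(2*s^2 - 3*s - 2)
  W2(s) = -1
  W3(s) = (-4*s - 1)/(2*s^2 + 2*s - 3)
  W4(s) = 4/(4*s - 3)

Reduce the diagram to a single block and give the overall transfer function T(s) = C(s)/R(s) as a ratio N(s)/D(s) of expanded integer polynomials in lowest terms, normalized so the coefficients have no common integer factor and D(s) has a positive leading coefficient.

First reduce the diagram to T(s).

Step 1: collapse the loop (W3 forward, W4 return), giving (-16*s^2 + 8*s + 3)/(8*s^3 + 2*s^2 - 34*s + 5)
Step 2: cascade W1, W2, [W3/(1+W3*W4)] - this is the overall T(s), already in the required normalized form

Answer: (16*s^2 - 8*s - 3)/(16*s^5 - 20*s^4 - 90*s^3 + 108*s^2 + 53*s - 10)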